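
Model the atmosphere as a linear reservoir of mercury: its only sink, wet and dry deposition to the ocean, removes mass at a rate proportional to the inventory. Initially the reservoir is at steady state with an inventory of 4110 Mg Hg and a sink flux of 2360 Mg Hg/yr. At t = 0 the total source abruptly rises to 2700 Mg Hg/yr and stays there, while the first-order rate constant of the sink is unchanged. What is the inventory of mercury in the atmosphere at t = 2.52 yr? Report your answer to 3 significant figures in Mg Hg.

4560 Mg Hg

τ = M₀/F₀ = 4110/2360 = 1.742 yr; rate constant k = 1/τ.
New steady state M_∞ = F₁/k = F₁·τ = 2700 × 1.742 = 4702.1 Mg Hg.
M(t) = M_∞ + (M₀ − M_∞)·e^(−t/τ); t/τ = 2.52/1.742 = 1.447, so e^(−t/τ) = 0.2353.
M(t) = 4702.1 − 592.1 × 0.2353 = 4562.8 Mg Hg.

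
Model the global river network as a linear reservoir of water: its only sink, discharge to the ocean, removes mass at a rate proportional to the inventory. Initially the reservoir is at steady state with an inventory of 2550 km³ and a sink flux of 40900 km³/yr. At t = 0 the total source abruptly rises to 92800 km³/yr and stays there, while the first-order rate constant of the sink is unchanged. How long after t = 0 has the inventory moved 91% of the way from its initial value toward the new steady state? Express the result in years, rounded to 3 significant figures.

0.150 yr

τ = M₀/F₀ = 2550/40900 = 0.06235 yr.
The remaining gap fraction is e^(−t/τ); 91% covered ⇒ e^(−t/τ) = 0.0900.
t = −τ ln(0.0900) = 0.06235 × 2.408 = 0.1501 yr.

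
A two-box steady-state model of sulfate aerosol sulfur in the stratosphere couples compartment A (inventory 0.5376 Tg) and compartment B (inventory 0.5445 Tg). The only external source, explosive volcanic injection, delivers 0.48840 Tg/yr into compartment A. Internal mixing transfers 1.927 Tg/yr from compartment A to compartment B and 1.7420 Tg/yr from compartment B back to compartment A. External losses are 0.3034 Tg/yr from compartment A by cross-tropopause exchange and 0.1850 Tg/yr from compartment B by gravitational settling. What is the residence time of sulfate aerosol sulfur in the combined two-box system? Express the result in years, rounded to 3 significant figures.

2.22 yr

Residence time in the combined system uses the total inventory and the total *external* removal — internal exchanges between the two boxes cancel.
M_total = 0.5376 + 0.5445 = 1.0821 Tg.
ΣF_external_out = 0.3034 + 0.1850 = 0.48840 Tg/yr.
τ = M_total / ΣF_ext = 1.0821 / 0.48840 = 2.216 yr.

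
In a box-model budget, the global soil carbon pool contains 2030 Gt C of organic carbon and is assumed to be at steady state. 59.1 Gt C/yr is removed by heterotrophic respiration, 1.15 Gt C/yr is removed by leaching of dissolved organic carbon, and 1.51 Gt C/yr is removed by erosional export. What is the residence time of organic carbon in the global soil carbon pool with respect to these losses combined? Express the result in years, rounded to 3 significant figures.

Total removal = 59.10 + 1.150 + 1.510 = 61.760 Gt C/yr.
τ = M / ΣF_out = 2030 / 61.760 = 32.87 yr.

32.9 yr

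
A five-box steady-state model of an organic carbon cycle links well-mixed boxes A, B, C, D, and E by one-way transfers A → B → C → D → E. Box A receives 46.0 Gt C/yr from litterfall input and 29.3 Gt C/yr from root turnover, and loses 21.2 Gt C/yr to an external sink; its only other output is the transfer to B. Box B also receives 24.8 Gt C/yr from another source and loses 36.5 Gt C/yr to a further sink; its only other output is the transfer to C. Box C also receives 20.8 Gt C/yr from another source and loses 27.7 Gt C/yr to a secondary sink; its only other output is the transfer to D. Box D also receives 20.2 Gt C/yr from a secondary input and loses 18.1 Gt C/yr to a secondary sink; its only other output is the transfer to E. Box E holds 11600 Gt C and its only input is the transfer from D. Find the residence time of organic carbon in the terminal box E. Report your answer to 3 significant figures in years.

309 yr

Box A: F(A→B) = (46.0 + 29.3) − 21.2 = 54.100 Gt C/yr.
Box B: F(B→C) = (54.100 + 24.8) − 36.5 = 42.400 Gt C/yr.
Box C: F(C→D) = (42.400 + 20.8) − 27.7 = 35.500 Gt C/yr.
Box D: F(D→E) = (35.500 + 20.2) − 18.1 = 37.600 Gt C/yr.
Box E throughput = its input = 37.600 Gt C/yr; τ = 11600 / 37.600 = 308.5 yr.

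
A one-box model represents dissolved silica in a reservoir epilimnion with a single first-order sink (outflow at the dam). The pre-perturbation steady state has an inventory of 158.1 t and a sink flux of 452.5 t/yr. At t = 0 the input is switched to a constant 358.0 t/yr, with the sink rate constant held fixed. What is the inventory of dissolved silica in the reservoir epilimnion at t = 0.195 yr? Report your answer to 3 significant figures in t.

The sink rate constant is k = F₀/M₀ = 452.5/158.1 = 2.862 yr⁻¹.
Solving dM/dt = F₁ − kM with M(0) = M₀ gives M(t) = F₁/k + (M₀ − F₁/k)·e^(−kt).
F₁/k = 358.0/2.862 = 125.08 t; kt = 2.862 × 0.195 = 0.5581, e^(−kt) = 0.5723.
M(0.195) = 125.08 + (158.1 − 125.08) × 0.5723 = 125.08 + 18.90 = 143.98 t.

144 t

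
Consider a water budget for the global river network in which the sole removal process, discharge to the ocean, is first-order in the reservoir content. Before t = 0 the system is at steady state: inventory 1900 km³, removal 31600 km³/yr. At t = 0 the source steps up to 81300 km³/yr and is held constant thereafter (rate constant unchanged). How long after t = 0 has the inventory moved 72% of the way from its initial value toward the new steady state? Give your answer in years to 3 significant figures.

τ = M₀/F₀ = 1900/31600 = 0.06013 yr.
The remaining gap fraction is e^(−t/τ); 72% covered ⇒ e^(−t/τ) = 0.280.
t = −τ ln(0.280) = 0.06013 × 1.273 = 0.07654 yr.

0.0765 yr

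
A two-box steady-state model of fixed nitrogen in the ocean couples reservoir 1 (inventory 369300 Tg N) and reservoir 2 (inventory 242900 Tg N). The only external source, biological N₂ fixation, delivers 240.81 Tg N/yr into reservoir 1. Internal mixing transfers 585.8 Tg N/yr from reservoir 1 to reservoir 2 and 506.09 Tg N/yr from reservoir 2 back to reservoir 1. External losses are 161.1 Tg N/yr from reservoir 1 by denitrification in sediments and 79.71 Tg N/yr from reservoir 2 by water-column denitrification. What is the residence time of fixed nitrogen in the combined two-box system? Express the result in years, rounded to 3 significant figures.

2540 yr

For the system as a whole, the A↔B exchange is internal and contributes nothing to the throughput; only the external sinks remove mass.
M_total = 369300 + 242900 = 612200 Tg N.
ΣF_external_out = 161.1 + 79.71 = 240.81 Tg N/yr.
τ = M_total / ΣF_ext = 612200 / 240.81 = 2542 yr.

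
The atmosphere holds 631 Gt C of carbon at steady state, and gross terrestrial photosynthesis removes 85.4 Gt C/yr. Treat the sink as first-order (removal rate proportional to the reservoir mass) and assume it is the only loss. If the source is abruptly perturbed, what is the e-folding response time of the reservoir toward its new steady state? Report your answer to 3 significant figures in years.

7.39 yr

For a linear reservoir the response time equals the residence time τ = M/F.
τ = 631 / 85.4 = 7.389 yr.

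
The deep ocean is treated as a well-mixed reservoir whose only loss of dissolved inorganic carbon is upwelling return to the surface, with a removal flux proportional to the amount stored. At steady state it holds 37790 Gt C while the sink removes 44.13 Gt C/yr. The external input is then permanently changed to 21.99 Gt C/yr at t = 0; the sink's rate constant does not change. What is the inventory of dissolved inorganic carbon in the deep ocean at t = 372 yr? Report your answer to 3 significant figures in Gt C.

31100 Gt C

τ = M₀/F₀ = 37790/44.13 = 856.3 yr; rate constant k = 1/τ.
New steady state M_∞ = F₁/k = F₁·τ = 21.99 × 856.3 = 18831 Gt C.
M(t) = M_∞ + (M₀ − M_∞)·e^(−t/τ); t/τ = 372/856.3 = 0.4344, so e^(−t/τ) = 0.6476.
M(t) = 18831 + 18960 × 0.6476 = 31110 Gt C.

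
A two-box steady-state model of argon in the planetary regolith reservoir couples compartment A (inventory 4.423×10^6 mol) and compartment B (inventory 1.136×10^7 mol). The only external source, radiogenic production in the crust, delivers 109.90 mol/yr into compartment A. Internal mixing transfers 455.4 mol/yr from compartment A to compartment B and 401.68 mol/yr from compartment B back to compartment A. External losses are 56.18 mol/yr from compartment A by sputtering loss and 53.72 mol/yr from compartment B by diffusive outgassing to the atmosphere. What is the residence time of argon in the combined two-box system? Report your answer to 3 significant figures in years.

144000 yr

Treat the two boxes together as one reservoir: the mixing fluxes between them are internal recycling, so τ = ΣM / Σ(external losses).
M_total = 4.423×10^6 + 1.136×10^7 = 1.5783×10^7 mol.
ΣF_external_out = 56.18 + 53.72 = 109.90 mol/yr.
τ = M_total / ΣF_ext = 1.5783×10^7 / 109.90 = 143600 yr.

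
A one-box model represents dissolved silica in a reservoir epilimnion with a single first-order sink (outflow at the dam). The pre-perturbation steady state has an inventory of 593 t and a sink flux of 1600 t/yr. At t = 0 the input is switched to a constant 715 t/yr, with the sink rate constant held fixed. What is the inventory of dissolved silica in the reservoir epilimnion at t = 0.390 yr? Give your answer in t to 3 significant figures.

The sink rate constant is k = F₀/M₀ = 1600/593 = 2.698 yr⁻¹.
Solving dM/dt = F₁ − kM with M(0) = M₀ gives M(t) = F₁/k + (M₀ − F₁/k)·e^(−kt).
F₁/k = 715/2.698 = 265.00 t; kt = 2.698 × 0.390 = 1.052, e^(−kt) = 0.3491.
M(0.390) = 265.00 + (593 − 265.00) × 0.3491 = 265.00 + 114.5 = 379.52 t.

380 t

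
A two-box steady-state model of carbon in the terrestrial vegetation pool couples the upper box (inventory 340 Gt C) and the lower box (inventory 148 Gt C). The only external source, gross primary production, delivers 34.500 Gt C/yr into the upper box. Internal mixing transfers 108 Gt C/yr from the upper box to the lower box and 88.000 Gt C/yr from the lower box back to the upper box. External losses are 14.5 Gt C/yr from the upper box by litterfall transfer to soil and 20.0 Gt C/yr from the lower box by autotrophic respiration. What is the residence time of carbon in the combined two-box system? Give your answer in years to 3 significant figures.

Treat the two boxes together as one reservoir: the mixing fluxes between them are internal recycling, so τ = ΣM / Σ(external losses).
M_total = 340 + 148 = 488.00 Gt C.
ΣF_external_out = 14.5 + 20.0 = 34.500 Gt C/yr.
τ = M_total / ΣF_ext = 488.00 / 34.500 = 14.14 yr.

14.1 yr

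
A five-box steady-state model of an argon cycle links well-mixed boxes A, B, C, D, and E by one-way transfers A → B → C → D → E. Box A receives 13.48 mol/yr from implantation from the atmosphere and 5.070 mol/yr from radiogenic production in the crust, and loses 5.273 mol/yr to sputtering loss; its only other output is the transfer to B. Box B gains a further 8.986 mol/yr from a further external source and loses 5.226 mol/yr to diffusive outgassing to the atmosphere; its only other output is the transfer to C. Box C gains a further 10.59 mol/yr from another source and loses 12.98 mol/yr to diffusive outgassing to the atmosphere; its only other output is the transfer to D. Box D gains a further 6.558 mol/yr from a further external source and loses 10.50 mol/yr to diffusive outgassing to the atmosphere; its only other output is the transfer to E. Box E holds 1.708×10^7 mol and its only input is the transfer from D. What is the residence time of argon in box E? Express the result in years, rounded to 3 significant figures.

1.60×10^6 yr

Box A: F(A→B) = (13.48 + 5.070) − 5.273 = 13.277 mol/yr.
Box B: F(B→C) = (13.277 + 8.986) − 5.226 = 17.037 mol/yr.
Box C: F(C→D) = (17.037 + 10.59) − 12.98 = 14.647 mol/yr.
Box D: F(D→E) = (14.647 + 6.558) − 10.50 = 10.705 mol/yr.
Box E throughput = its input = 10.705 mol/yr; τ = 1.708×10^7 / 10.705 = 1.596×10^6 yr.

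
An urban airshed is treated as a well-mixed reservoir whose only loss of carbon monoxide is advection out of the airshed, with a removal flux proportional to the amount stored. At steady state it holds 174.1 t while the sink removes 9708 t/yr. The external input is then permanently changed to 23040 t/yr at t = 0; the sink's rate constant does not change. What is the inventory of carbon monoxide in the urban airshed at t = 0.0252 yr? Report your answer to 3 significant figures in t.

355 t

Residence time τ = M₀/F₀ = 0.01793 yr. The eventual steady state is M_∞ = M₀·(F₁/F₀) = 174.1 × 23040/9708 = 413.19 t.
The anomaly ΔM(t) = M(t) − M_∞ decays as ΔM₀·e^(−t/τ) with ΔM₀ = 174.1 − 413.19 = −239.1 t.
At t = 0.0252 yr, e^(−t/τ) = e^(−1.405) = 0.2453, so ΔM = −58.65 t and M = 413.19 − 58.65 = 354.54 t.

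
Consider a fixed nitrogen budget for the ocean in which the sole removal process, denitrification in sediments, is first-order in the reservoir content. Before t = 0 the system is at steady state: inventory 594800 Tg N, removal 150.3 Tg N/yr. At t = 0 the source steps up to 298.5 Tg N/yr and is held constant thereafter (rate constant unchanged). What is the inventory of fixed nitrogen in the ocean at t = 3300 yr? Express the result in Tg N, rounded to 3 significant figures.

The sink rate constant is k = F₀/M₀ = 150.3/594800 = 0.0002527 yr⁻¹.
Solving dM/dt = F₁ − kM with M(0) = M₀ gives M(t) = F₁/k + (M₀ − F₁/k)·e^(−kt).
F₁/k = 298.5/0.0002527 = 1.1813×10^6 Tg N; kt = 0.0002527 × 3300 = 0.8339, e^(−kt) = 0.4344.
M(3300) = 1.1813×10^6 + (594800 − 1.1813×10^6) × 0.4344 = 1.1813×10^6 − 254700 = 926540 Tg N.

927000 Tg N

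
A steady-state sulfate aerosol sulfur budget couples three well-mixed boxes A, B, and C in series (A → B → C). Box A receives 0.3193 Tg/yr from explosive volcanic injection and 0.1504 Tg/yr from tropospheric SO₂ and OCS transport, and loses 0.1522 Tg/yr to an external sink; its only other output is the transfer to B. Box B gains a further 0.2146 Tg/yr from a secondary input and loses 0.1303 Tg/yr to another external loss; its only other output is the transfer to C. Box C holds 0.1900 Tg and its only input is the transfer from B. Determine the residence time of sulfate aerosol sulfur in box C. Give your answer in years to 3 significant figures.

0.473 yr

Box A: F(A→B) = (0.3193 + 0.1504) − 0.1522 = 0.31750 Tg/yr.
Box B: F(B→C) = (0.31750 + 0.2146) − 0.1303 = 0.40180 Tg/yr.
Box C throughput = its input = 0.40180 Tg/yr; τ = 0.1900 / 0.40180 = 0.4729 yr.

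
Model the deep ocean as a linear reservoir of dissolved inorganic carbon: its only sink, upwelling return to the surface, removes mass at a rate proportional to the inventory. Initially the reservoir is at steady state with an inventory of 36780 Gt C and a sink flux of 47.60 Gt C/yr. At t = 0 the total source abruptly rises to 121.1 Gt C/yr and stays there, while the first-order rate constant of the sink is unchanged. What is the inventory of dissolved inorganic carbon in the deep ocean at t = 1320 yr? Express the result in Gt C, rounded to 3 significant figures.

τ = M₀/F₀ = 36780/47.60 = 772.7 yr; rate constant k = 1/τ.
New steady state M_∞ = F₁/k = F₁·τ = 121.1 × 772.7 = 93573 Gt C.
M(t) = M_∞ + (M₀ − M_∞)·e^(−t/τ); t/τ = 1320/772.7 = 1.708, so e^(−t/τ) = 0.1812.
M(t) = 93573 − 56790 × 0.1812 = 83284 Gt C.

83300 Gt C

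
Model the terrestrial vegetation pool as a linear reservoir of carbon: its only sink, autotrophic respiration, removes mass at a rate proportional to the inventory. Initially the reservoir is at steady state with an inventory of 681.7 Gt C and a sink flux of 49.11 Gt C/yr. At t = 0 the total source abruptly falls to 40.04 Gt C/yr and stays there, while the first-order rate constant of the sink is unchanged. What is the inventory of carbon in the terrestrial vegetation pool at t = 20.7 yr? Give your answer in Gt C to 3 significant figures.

τ = M₀/F₀ = 681.7/49.11 = 13.88 yr; rate constant k = 1/τ.
New steady state M_∞ = F₁/k = F₁·τ = 40.04 × 13.88 = 555.80 Gt C.
M(t) = M_∞ + (M₀ − M_∞)·e^(−t/τ); t/τ = 20.7/13.88 = 1.491, so e^(−t/τ) = 0.2251.
M(t) = 555.80 + 125.9 × 0.2251 = 584.14 Gt C.

584 Gt C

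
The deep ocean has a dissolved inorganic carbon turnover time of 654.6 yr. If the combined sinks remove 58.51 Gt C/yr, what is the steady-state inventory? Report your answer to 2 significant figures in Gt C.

τ = M/F ⇒ M = τ × F = 654.6 × 58.51 = 38300 Gt C.

38000 Gt C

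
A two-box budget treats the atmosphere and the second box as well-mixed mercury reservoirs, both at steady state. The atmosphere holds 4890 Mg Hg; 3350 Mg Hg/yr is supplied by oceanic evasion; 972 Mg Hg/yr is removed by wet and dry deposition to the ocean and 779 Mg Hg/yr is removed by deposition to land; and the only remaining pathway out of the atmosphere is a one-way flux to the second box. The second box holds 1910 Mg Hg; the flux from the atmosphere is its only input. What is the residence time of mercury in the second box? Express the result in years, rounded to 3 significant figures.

Balance the atmosphere: ΣF_in = 3350.0 Mg Hg/yr.
Flux to the second box = ΣF_in − (972 + 779) = 1599.0 Mg Hg/yr.
At steady state the output of the second box equals its input, 1599.0 Mg Hg/yr.
τ = M / F = 1910 / 1599.0 = 1.194 yr.

1.19 yr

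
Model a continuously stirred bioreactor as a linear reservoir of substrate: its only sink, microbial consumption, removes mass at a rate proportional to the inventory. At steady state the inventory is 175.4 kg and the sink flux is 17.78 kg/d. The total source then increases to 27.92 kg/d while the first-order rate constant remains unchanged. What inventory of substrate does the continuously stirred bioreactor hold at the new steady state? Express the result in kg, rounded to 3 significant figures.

275 kg

Rate constant k = F/M = 17.78 / 175.4 = 0.1014 d⁻¹.
At the new steady state, source = k·M_new ⇒ M_new = 27.92 / 0.1014 = 275.4 kg.
(Equivalently M_new = M × F_new/F_old = 175.4 × 27.92/17.78.)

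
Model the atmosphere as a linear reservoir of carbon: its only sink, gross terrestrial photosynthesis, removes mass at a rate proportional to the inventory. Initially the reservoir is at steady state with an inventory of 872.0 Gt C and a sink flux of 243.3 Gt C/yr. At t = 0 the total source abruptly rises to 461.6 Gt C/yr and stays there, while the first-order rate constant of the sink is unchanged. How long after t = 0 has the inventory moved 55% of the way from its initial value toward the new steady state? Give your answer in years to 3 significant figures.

2.86 yr

τ = M₀/F₀ = 872.0/243.3 = 3.584 yr.
The remaining gap fraction is e^(−t/τ); 55% covered ⇒ e^(−t/τ) = 0.450.
t = −τ ln(0.450) = 3.584 × 0.7985 = 2.862 yr.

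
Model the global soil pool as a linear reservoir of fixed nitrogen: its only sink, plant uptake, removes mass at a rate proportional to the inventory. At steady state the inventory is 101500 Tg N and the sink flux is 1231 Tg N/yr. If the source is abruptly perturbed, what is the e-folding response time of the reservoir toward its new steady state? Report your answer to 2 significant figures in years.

For a linear reservoir the response time equals the residence time τ = M/F.
τ = 101500 / 1231 = 82.45 yr.

82 yr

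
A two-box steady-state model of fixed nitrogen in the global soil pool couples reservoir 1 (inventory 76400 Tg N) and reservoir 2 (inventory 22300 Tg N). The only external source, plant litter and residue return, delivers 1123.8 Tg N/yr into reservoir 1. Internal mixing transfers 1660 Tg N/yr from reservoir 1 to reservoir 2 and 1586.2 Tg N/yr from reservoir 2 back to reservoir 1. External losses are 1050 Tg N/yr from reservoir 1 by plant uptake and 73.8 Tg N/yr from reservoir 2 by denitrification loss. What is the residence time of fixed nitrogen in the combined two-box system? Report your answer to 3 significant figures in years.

For the system as a whole, the A↔B exchange is internal and contributes nothing to the throughput; only the external sinks remove mass.
M_total = 76400 + 22300 = 98700 Tg N.
ΣF_external_out = 1050 + 73.8 = 1123.8 Tg N/yr.
τ = M_total / ΣF_ext = 98700 / 1123.8 = 87.83 yr.

87.8 yr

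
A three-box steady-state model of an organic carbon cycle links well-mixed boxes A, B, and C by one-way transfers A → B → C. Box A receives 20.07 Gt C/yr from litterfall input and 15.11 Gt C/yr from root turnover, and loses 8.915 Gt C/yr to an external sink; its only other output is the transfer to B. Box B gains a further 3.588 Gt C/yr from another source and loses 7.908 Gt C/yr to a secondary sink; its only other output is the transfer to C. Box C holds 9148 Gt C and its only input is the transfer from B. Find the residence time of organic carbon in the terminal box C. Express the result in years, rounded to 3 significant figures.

Box A: F(A→B) = (20.07 + 15.11) − 8.915 = 26.265 Gt C/yr.
Box B: F(B→C) = (26.265 + 3.588) − 7.908 = 21.945 Gt C/yr.
Box C throughput = its input = 21.945 Gt C/yr; τ = 9148 / 21.945 = 416.9 yr.

417 yr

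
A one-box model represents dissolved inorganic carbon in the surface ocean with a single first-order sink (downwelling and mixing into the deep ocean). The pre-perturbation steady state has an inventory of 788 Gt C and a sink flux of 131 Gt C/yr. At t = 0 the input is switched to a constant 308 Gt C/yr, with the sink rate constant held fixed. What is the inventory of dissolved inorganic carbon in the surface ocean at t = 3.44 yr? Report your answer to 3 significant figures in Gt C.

The sink rate constant is k = F₀/M₀ = 131/788 = 0.1662 yr⁻¹.
Solving dM/dt = F₁ − kM with M(0) = M₀ gives M(t) = F₁/k + (M₀ − F₁/k)·e^(−kt).
F₁/k = 308/0.1662 = 1852.7 Gt C; kt = 0.1662 × 3.44 = 0.5719, e^(−kt) = 0.5645.
M(3.44) = 1852.7 + (788 − 1852.7) × 0.5645 = 1852.7 − 601.0 = 1251.7 Gt C.

1250 Gt C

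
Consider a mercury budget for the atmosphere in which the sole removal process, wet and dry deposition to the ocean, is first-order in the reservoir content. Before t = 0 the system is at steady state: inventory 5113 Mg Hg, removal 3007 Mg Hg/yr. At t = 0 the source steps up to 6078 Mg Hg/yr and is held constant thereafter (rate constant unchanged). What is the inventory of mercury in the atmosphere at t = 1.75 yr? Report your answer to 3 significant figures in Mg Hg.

8470 Mg Hg

Residence time τ = M₀/F₀ = 1.700 yr. The eventual steady state is M_∞ = M₀·(F₁/F₀) = 5113 × 6078/3007 = 10335 Mg Hg.
The anomaly ΔM(t) = M(t) − M_∞ decays as ΔM₀·e^(−t/τ) with ΔM₀ = 5113 − 10335 = −5222 Mg Hg.
At t = 1.75 yr, e^(−t/τ) = e^(−1.029) = 0.3573, so ΔM = −1866 Mg Hg and M = 10335 − 1866 = 8469.1 Mg Hg.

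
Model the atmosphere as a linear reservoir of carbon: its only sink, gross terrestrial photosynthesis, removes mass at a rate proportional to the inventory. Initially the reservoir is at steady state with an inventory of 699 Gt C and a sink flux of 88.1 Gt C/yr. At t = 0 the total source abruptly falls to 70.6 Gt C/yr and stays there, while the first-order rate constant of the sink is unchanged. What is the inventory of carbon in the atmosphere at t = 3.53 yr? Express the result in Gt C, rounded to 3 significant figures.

τ = M₀/F₀ = 699/88.1 = 7.934 yr; rate constant k = 1/τ.
New steady state M_∞ = F₁/k = F₁·τ = 70.6 × 7.934 = 560.15 Gt C.
M(t) = M_∞ + (M₀ − M_∞)·e^(−t/τ); t/τ = 3.53/7.934 = 0.4449, so e^(−t/τ) = 0.6409.
M(t) = 560.15 + 138.8 × 0.6409 = 649.14 Gt C.

649 Gt C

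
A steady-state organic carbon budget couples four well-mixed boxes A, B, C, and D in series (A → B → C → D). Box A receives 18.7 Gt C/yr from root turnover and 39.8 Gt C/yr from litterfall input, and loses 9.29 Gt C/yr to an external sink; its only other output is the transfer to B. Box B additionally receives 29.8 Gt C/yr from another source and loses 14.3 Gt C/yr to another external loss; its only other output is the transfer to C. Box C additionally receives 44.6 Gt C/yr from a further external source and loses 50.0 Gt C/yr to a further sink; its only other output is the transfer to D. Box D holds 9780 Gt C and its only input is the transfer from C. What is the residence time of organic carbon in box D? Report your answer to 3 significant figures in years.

Box A: F(A→B) = (18.7 + 39.8) − 9.29 = 49.210 Gt C/yr.
Box B: F(B→C) = (49.210 + 29.8) − 14.3 = 64.710 Gt C/yr.
Box C: F(C→D) = (64.710 + 44.6) − 50.0 = 59.310 Gt C/yr.
Box D throughput = its input = 59.310 Gt C/yr; τ = 9780 / 59.310 = 164.9 yr.

165 yr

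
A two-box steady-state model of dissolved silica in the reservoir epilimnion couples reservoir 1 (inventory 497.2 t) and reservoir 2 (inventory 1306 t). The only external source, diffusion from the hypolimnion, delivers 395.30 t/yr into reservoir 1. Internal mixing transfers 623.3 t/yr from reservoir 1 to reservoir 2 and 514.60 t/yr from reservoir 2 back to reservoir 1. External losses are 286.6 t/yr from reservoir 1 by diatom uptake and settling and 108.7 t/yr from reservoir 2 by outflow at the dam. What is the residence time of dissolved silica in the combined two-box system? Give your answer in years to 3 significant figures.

Treat the two boxes together as one reservoir: the mixing fluxes between them are internal recycling, so τ = ΣM / Σ(external losses).
M_total = 497.2 + 1306 = 1803.2 t.
ΣF_external_out = 286.6 + 108.7 = 395.30 t/yr.
τ = M_total / ΣF_ext = 1803.2 / 395.30 = 4.562 yr.

4.56 yr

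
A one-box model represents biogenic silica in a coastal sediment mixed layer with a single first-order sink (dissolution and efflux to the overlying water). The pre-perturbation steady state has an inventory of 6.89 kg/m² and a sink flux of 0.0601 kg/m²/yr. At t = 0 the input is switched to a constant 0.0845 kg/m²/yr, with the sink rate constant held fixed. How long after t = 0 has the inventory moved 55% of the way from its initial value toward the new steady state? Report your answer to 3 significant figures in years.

91.5 yr

τ = M₀/F₀ = 6.89/0.0601 = 114.6 yr.
The remaining gap fraction is e^(−t/τ); 55% covered ⇒ e^(−t/τ) = 0.450.
t = −τ ln(0.450) = 114.6 × 0.7985 = 91.54 yr.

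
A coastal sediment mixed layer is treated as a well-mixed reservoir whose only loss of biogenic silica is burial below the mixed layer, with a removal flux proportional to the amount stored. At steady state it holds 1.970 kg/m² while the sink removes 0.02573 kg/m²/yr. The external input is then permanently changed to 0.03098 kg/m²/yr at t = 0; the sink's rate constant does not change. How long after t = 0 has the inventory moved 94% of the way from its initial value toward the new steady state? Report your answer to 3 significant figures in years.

215 yr

τ = M₀/F₀ = 1.970/0.02573 = 76.56 yr.
The remaining gap fraction is e^(−t/τ); 94% covered ⇒ e^(−t/τ) = 0.0600.
t = −τ ln(0.0600) = 76.56 × 2.813 = 215.4 yr.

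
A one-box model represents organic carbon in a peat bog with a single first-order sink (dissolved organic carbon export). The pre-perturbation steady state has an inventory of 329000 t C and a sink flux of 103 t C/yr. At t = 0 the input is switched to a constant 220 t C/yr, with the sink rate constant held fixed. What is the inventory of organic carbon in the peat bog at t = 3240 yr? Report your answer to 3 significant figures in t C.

567000 t C

Residence time τ = M₀/F₀ = 3194 yr. The eventual steady state is M_∞ = M₀·(F₁/F₀) = 329000 × 220/103 = 702720 t C.
The anomaly ΔM(t) = M(t) − M_∞ decays as ΔM₀·e^(−t/τ) with ΔM₀ = 329000 − 702720 = −373700 t C.
At t = 3240 yr, e^(−t/τ) = e^(−1.014) = 0.3626, so ΔM = −135500 t C and M = 702720 − 135500 = 567190 t C.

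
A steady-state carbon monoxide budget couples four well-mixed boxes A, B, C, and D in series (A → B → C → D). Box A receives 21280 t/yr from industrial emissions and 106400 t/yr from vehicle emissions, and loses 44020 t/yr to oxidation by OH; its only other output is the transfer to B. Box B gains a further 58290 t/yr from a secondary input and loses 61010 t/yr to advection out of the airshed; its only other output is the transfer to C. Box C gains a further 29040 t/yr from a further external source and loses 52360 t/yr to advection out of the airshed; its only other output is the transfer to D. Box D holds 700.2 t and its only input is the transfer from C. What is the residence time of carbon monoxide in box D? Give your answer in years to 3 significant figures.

Box A: F(A→B) = (21280 + 106400) − 44020 = 83660 t/yr.
Box B: F(B→C) = (83660 + 58290) − 61010 = 80940 t/yr.
Box C: F(C→D) = (80940 + 29040) − 52360 = 57620 t/yr.
Box D throughput = its input = 57620 t/yr; τ = 700.2 / 57620 = 0.01215 yr.

0.0122 yr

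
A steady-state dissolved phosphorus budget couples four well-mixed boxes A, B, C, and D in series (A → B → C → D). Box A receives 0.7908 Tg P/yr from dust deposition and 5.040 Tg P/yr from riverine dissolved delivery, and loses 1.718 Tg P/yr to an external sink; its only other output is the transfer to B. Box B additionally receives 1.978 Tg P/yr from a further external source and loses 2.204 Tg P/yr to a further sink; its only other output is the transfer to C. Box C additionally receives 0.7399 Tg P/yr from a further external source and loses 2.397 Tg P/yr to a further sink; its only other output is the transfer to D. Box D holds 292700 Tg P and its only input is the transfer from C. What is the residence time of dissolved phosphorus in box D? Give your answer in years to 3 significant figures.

131000 yr

Box A: F(A→B) = (0.7908 + 5.040) − 1.718 = 4.1128 Tg P/yr.
Box B: F(B→C) = (4.1128 + 1.978) − 2.204 = 3.8868 Tg P/yr.
Box C: F(C→D) = (3.8868 + 0.7399) − 2.397 = 2.2297 Tg P/yr.
Box D throughput = its input = 2.2297 Tg P/yr; τ = 292700 / 2.2297 = 131300 yr.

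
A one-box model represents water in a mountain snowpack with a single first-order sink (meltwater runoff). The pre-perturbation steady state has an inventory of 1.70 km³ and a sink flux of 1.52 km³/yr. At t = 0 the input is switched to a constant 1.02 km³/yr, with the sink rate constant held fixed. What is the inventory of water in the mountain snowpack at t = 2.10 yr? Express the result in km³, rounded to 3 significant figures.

The sink rate constant is k = F₀/M₀ = 1.52/1.70 = 0.8941 yr⁻¹.
Solving dM/dt = F₁ − kM with M(0) = M₀ gives M(t) = F₁/k + (M₀ − F₁/k)·e^(−kt).
F₁/k = 1.02/0.8941 = 1.1408 km³; kt = 0.8941 × 2.10 = 1.878, e^(−kt) = 0.1529.
M(2.10) = 1.1408 + (1.70 − 1.1408) × 0.1529 = 1.1408 + 0.08553 = 1.2263 km³.

1.23 km³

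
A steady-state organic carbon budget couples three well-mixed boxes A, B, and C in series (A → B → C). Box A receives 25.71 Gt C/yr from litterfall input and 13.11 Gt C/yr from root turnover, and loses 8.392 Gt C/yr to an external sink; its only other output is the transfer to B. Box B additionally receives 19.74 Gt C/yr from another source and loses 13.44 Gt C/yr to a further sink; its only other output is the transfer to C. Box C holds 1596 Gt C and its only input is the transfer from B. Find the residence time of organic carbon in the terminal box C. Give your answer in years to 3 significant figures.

Box A: F(A→B) = (25.71 + 13.11) − 8.392 = 30.428 Gt C/yr.
Box B: F(B→C) = (30.428 + 19.74) − 13.44 = 36.728 Gt C/yr.
Box C throughput = its input = 36.728 Gt C/yr; τ = 1596 / 36.728 = 43.45 yr.

43.5 yr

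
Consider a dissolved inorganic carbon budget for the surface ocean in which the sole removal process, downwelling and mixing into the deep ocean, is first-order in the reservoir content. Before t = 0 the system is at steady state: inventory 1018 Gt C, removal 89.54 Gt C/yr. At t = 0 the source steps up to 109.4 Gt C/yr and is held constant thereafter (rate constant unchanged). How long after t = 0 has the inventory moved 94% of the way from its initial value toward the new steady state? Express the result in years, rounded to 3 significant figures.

32.0 yr

τ = M₀/F₀ = 1018/89.54 = 11.37 yr.
The remaining gap fraction is e^(−t/τ); 94% covered ⇒ e^(−t/τ) = 0.0600.
t = −τ ln(0.0600) = 11.37 × 2.813 = 31.99 yr.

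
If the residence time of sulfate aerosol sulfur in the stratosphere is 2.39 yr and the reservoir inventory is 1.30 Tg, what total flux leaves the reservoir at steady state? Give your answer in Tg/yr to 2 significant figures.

F = M / τ = 1.30 / 2.39 = 0.5439 Tg/yr.

0.54 Tg/yr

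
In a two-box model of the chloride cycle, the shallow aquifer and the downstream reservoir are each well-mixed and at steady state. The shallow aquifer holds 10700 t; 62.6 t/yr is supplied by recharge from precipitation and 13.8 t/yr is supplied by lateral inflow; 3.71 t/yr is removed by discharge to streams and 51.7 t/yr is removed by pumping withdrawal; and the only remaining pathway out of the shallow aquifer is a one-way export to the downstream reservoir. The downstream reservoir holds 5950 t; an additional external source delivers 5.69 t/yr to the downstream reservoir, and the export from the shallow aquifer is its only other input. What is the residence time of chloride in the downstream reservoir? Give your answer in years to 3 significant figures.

Balance the shallow aquifer: ΣF_in = 62.6 + 13.8 = 76.400 t/yr.
Export to the downstream reservoir = ΣF_in − (3.71 + 51.7) = 20.990 t/yr.
Total input to the downstream reservoir = 20.990 + 5.69 = 26.680 t/yr; at steady state this equals its total output.
τ = M / F = 5950 / 26.680 = 223.0 yr.

223 yr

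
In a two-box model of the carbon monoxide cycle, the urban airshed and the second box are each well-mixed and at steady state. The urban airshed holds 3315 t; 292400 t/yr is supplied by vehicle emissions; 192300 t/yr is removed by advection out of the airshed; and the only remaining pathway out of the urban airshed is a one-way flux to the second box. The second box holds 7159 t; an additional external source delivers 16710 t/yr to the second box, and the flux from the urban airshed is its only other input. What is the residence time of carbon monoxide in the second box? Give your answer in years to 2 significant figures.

0.061 yr

Balance the urban airshed: ΣF_in = 292400 t/yr.
Flux to the second box = ΣF_in − (192300) = 100100 t/yr.
Total input to the second box = 100100 + 16710 = 116810 t/yr; at steady state this equals its total output.
τ = M / F = 7159 / 116810 = 0.06129 yr.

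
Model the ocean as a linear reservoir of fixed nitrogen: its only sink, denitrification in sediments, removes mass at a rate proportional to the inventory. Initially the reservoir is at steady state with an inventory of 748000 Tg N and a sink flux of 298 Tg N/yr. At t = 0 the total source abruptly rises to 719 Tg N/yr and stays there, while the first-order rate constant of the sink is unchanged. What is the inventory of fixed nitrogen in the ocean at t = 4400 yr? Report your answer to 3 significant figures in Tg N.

τ = M₀/F₀ = 748000/298 = 2510 yr; rate constant k = 1/τ.
New steady state M_∞ = F₁/k = F₁·τ = 719 × 2510 = 1.8047×10^6 Tg N.
M(t) = M_∞ + (M₀ − M_∞)·e^(−t/τ); t/τ = 4400/2510 = 1.753, so e^(−t/τ) = 0.1733.
M(t) = 1.8047×10^6 − 1.057×10^6 × 0.1733 = 1.6216×10^6 Tg N.

1.62×10^6 Tg N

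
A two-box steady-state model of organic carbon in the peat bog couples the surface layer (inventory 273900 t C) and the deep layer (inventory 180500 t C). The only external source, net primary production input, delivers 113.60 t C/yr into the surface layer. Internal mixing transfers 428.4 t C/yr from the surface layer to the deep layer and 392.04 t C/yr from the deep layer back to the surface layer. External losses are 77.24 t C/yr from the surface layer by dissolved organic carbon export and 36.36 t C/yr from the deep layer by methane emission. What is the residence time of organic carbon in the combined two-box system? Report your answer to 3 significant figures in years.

4000 yr

For the system as a whole, the A↔B exchange is internal and contributes nothing to the throughput; only the external sinks remove mass.
M_total = 273900 + 180500 = 454400 t C.
ΣF_external_out = 77.24 + 36.36 = 113.60 t C/yr.
τ = M_total / ΣF_ext = 454400 / 113.60 = 4000 yr.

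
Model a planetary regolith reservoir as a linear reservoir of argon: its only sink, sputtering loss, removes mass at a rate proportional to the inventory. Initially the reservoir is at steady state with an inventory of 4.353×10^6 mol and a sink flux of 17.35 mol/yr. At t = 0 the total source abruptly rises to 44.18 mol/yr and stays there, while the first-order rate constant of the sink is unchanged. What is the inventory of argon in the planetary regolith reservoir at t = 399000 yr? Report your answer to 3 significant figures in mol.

Residence time τ = M₀/F₀ = 250900 yr. The eventual steady state is M_∞ = M₀·(F₁/F₀) = 4.353×10^6 × 44.18/17.35 = 1.1084×10^7 mol.
The anomaly ΔM(t) = M(t) − M_∞ decays as ΔM₀·e^(−t/τ) with ΔM₀ = 4.353×10^6 − 1.1084×10^7 = −6.731×10^6 mol.
At t = 399000 yr, e^(−t/τ) = e^(−1.590) = 0.2039, so ΔM = −1.372×10^6 mol and M = 1.1084×10^7 − 1.372×10^6 = 9.7122×10^6 mol.

9.71×10^6 mol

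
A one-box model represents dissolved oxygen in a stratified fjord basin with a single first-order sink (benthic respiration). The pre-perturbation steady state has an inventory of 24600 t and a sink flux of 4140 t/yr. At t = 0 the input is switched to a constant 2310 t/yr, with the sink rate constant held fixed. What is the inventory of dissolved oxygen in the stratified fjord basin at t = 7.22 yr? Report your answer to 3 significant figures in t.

17000 t

Residence time τ = M₀/F₀ = 5.942 yr. The eventual steady state is M_∞ = M₀·(F₁/F₀) = 24600 × 2310/4140 = 13726 t.
The anomaly ΔM(t) = M(t) − M_∞ decays as ΔM₀·e^(−t/τ) with ΔM₀ = 24600 − 13726 = 10870 t.
At t = 7.22 yr, e^(−t/τ) = e^(−1.215) = 0.2967, so ΔM = 3226 t and M = 13726 + 3226 = 16952 t.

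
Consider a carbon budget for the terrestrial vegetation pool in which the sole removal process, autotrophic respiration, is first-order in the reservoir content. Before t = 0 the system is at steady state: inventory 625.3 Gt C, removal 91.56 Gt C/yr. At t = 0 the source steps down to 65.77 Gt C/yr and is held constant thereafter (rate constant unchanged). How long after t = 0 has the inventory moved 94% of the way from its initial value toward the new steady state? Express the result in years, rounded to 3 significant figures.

τ = M₀/F₀ = 625.3/91.56 = 6.829 yr.
The remaining gap fraction is e^(−t/τ); 94% covered ⇒ e^(−t/τ) = 0.0600.
t = −τ ln(0.0600) = 6.829 × 2.813 = 19.21 yr.

19.2 yr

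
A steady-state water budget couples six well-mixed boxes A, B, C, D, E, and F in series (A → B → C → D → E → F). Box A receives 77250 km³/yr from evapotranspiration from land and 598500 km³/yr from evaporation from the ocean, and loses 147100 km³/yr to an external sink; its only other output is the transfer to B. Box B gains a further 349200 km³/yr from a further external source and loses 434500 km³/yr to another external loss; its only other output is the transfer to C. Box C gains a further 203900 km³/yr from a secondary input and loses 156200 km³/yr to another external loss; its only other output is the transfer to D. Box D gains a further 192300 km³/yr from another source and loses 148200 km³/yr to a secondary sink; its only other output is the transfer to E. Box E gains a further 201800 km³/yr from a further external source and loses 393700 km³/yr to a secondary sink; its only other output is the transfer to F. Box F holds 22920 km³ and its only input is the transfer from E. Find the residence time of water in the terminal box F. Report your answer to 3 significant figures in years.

0.0668 yr

Box A: F(A→B) = (77250 + 598500) − 147100 = 528650 km³/yr.
Box B: F(B→C) = (528650 + 349200) − 434500 = 443350 km³/yr.
Box C: F(C→D) = (443350 + 203900) − 156200 = 491050 km³/yr.
Box D: F(D→E) = (491050 + 192300) − 148200 = 535150 km³/yr.
Box E: F(E→F) = (535150 + 201800) − 393700 = 343250 km³/yr.
Box F throughput = its input = 343250 km³/yr; τ = 22920 / 343250 = 0.06677 yr.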